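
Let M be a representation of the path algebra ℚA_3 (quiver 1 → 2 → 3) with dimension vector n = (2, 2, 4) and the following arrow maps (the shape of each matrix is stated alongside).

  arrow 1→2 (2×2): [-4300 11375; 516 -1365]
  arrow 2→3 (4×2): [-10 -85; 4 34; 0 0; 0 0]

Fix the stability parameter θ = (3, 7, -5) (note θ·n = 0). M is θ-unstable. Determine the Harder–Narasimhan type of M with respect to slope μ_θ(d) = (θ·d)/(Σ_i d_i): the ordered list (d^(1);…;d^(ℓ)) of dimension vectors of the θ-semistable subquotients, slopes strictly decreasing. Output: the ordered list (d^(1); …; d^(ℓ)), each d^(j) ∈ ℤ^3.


Barcode: M ≅ I[1,1], I[1,3], I[2,2], I[3,3]^3. HN layers by μ_θ (4 steps, strictly decreasing):
  μ^(1)=7; μ^(2)=3; μ^(3)=5/3; μ^(4)=-5

((0, 1, 0); (1, 0, 0); (1, 1, 1); (0, 0, 3))


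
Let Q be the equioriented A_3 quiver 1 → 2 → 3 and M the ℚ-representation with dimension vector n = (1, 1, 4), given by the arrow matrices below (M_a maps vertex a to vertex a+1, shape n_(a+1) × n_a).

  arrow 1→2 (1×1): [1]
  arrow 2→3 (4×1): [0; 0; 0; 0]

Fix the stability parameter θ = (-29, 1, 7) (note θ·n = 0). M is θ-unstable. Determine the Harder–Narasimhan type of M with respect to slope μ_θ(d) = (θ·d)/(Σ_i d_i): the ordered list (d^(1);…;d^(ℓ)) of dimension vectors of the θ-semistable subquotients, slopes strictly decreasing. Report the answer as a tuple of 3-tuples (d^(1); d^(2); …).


Interval decomposition of M: I[1,2], I[3,3]^4.
HN type (ℓ=3): μ^(1)=7; μ^(2)=1; μ^(3)=-29

((0, 0, 4); (0, 1, 0); (1, 0, 0))


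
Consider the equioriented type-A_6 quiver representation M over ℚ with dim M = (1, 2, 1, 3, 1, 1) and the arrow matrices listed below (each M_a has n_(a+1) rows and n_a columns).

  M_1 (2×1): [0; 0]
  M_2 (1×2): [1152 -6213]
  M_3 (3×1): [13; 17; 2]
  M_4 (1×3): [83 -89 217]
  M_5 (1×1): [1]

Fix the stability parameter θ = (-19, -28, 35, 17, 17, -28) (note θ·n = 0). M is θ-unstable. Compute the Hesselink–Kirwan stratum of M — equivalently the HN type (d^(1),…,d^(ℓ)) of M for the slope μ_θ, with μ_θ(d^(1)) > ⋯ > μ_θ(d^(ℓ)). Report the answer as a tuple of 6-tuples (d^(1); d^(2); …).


Barcode: M ≅ I[1,1], I[2,2], I[2,4], I[4,4], I[4,6]. HN layers by μ_θ (5 steps, strictly decreasing):
  μ^(1)=26; μ^(2)=17; μ^(3)=2; μ^(4)=-19; μ^(5)=-28

((0, 0, 1, 1, 0, 0); (0, 0, 0, 1, 0, 0); (0, 0, 0, 1, 1, 1); (1, 0, 0, 0, 0, 0); (0, 2, 0, 0, 0, 0))


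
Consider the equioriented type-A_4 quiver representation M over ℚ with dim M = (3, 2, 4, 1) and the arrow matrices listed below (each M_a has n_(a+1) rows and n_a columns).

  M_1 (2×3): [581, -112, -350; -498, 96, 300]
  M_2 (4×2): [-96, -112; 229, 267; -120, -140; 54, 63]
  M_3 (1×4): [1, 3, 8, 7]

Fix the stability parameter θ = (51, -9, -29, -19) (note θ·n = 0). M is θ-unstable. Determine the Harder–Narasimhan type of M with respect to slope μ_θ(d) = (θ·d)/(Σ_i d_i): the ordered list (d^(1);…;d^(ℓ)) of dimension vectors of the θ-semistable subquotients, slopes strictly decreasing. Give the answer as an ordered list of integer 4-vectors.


Interval decomposition of M: I[1,1]^2, I[1,4], I[2,3], I[3,3]^2.
HN type (ℓ=4): μ^(1)=51; μ^(2)=-3/2; μ^(3)=-19; μ^(4)=-29

((2, 0, 0, 0); (1, 1, 1, 1); (0, 1, 1, 0); (0, 0, 2, 0))


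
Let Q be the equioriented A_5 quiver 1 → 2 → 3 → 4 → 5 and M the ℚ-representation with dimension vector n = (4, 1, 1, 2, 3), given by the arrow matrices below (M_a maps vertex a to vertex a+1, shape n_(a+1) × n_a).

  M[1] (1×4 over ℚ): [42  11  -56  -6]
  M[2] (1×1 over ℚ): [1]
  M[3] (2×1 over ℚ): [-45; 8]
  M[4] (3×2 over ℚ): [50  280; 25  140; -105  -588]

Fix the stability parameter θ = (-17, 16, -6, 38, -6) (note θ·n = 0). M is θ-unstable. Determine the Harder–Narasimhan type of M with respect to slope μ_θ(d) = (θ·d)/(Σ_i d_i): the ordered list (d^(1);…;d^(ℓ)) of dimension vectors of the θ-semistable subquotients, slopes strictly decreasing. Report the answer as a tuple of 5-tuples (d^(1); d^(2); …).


Interval decomposition of M: I[1,1]^3, I[1,5], I[4,4], I[5,5]^2.
HN type (ℓ=5): μ^(1)=38; μ^(2)=16; μ^(3)=5; μ^(4)=-6; μ^(5)=-17

((0, 0, 0, 1, 0); (0, 0, 0, 1, 1); (0, 1, 1, 0, 0); (0, 0, 0, 0, 2); (4, 0, 0, 0, 0))


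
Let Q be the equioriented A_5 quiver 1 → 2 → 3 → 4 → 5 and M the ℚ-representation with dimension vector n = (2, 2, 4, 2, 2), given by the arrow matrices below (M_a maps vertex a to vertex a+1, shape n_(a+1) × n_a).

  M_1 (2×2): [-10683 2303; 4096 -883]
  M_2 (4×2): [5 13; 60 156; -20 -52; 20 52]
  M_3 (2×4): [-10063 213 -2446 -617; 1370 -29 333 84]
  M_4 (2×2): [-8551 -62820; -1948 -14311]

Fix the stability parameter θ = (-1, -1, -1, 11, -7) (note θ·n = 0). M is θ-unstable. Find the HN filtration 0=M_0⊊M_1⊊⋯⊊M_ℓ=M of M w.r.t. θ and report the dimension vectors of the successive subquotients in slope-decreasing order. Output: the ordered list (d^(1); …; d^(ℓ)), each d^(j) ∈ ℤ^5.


Interval decomposition of M: I[1,2], I[1,5], I[3,3]^2, I[3,5].
HN type (ℓ=2): μ^(1)=2; μ^(2)=-1

((0, 0, 0, 2, 2); (2, 2, 4, 0, 0))


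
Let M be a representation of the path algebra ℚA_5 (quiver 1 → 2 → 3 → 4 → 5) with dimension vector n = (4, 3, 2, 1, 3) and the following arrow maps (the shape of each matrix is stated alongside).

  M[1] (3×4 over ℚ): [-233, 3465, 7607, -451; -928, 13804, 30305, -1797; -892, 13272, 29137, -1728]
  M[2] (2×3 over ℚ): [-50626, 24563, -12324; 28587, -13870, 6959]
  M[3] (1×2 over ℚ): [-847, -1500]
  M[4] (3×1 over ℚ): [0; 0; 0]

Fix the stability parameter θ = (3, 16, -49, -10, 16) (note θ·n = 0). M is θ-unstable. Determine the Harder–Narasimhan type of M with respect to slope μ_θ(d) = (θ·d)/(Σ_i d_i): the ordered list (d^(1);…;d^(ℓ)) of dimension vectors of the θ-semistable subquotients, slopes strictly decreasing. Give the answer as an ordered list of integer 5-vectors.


Interval decomposition of M: I[1,1], I[1,2], I[1,3], I[1,4], I[5,5]^3.
HN type (ℓ=3): μ^(1)=16; μ^(2)=3; μ^(3)=-10

((0, 1, 0, 0, 3); (2, 0, 0, 0, 0); (2, 2, 2, 1, 0))


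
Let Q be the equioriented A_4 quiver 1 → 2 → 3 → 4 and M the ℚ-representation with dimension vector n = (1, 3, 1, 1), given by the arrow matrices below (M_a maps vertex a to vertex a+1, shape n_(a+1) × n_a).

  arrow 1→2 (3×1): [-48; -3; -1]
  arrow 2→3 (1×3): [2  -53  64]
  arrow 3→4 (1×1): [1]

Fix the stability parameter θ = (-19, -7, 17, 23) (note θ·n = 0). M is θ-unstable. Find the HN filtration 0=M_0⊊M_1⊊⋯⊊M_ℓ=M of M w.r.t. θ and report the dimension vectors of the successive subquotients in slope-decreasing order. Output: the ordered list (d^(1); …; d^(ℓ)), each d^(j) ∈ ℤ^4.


Barcode: M ≅ I[1,4], I[2,2]^2. HN layers by μ_θ (4 steps, strictly decreasing):
  μ^(1)=23; μ^(2)=17; μ^(3)=-7; μ^(4)=-19

((0, 0, 0, 1); (0, 0, 1, 0); (0, 3, 0, 0); (1, 0, 0, 0))


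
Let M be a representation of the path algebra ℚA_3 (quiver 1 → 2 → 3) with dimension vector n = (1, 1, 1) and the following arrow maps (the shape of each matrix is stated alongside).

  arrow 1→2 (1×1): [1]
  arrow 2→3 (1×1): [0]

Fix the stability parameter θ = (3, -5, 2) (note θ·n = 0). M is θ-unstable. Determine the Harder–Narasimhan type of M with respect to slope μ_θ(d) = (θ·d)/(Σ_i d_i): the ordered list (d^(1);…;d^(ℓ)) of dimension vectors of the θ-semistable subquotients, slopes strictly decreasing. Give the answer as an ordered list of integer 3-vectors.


Barcode: M ≅ I[1,2], I[3,3]. HN layers by μ_θ (2 steps, strictly decreasing):
  μ^(1)=2; μ^(2)=-1

((0, 0, 1); (1, 1, 0))


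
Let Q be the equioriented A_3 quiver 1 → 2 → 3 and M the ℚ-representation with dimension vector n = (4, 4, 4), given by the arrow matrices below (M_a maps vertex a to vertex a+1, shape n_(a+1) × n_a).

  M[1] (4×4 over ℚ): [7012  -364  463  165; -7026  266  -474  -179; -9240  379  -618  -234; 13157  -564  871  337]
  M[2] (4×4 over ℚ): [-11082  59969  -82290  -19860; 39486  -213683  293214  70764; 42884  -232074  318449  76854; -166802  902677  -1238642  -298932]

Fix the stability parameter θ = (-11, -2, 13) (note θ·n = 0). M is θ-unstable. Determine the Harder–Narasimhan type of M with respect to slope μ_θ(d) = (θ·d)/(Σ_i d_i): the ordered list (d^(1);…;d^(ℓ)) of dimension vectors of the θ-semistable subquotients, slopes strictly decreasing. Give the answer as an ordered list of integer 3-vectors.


Interval decomposition of M: I[1,2]^2, I[1,3]^2, I[3,3]^2.
HN type (ℓ=3): μ^(1)=13; μ^(2)=-2; μ^(3)=-11

((0, 0, 4); (0, 4, 0); (4, 0, 0))


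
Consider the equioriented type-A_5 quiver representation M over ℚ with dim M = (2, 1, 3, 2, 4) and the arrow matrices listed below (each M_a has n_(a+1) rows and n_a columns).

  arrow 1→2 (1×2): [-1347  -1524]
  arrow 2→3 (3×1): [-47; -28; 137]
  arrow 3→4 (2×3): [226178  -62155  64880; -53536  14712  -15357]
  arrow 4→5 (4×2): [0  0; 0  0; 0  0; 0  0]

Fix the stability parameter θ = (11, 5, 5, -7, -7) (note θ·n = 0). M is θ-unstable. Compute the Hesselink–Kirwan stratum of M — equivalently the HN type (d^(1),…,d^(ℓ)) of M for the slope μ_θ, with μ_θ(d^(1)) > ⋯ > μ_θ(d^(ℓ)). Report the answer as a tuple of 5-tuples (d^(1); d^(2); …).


Interval decomposition of M: I[1,1], I[1,4], I[3,3], I[3,4], I[5,5]^4.
HN type (ℓ=5): μ^(1)=11; μ^(2)=5; μ^(3)=7/2; μ^(4)=-1; μ^(5)=-7

((1, 0, 0, 0, 0); (0, 0, 1, 0, 0); (1, 1, 1, 1, 0); (0, 0, 1, 1, 0); (0, 0, 0, 0, 4))


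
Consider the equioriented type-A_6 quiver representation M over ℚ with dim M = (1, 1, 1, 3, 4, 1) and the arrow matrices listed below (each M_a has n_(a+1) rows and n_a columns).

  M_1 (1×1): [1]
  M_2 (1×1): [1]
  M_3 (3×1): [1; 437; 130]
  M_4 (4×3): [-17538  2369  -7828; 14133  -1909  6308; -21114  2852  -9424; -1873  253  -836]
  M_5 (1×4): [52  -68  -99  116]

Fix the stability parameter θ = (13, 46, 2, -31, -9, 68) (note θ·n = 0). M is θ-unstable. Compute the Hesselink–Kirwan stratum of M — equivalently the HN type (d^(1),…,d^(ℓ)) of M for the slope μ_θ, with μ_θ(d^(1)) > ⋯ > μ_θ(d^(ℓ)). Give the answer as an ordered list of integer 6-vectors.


Interval decomposition of M: I[1,6], I[4,4], I[4,5], I[5,5]^2.
HN type (ℓ=4): μ^(1)=68; μ^(2)=21/5; μ^(3)=-9; μ^(4)=-31

((0, 0, 0, 0, 0, 1); (1, 1, 1, 1, 1, 0); (0, 0, 0, 0, 3, 0); (0, 0, 0, 2, 0, 0))


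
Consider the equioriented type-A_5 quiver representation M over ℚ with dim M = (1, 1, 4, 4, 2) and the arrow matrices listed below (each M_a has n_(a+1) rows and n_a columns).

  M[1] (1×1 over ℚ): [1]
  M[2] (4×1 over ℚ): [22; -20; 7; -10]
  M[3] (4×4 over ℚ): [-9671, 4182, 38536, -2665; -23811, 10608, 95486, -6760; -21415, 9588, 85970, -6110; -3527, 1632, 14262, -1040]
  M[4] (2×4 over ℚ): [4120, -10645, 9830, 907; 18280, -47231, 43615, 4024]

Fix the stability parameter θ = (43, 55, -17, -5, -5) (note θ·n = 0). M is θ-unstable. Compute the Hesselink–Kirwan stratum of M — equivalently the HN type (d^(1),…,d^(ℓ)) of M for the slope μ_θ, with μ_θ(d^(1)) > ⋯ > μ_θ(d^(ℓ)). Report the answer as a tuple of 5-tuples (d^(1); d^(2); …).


Barcode: M ≅ I[1,3], I[3,3], I[3,5]^2, I[4,4]^2. HN layers by μ_θ (3 steps, strictly decreasing):
  μ^(1)=27; μ^(2)=-5; μ^(3)=-17

((1, 1, 1, 0, 0); (0, 0, 0, 4, 2); (0, 0, 3, 0, 0))


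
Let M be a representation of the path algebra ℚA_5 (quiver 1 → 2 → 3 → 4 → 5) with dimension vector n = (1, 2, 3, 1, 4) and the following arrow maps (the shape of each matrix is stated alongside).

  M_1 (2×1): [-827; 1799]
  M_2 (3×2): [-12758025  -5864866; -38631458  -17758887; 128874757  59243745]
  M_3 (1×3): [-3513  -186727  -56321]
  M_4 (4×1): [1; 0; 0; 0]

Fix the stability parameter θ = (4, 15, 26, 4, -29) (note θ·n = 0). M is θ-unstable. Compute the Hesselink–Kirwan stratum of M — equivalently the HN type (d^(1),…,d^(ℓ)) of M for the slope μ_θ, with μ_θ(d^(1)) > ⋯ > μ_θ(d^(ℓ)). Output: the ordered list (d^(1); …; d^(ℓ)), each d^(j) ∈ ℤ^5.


Interval decomposition of M: I[1,3], I[2,5], I[3,3], I[5,5]^3.
HN type (ℓ=4): μ^(1)=26; μ^(2)=15; μ^(3)=4; μ^(4)=-29

((0, 0, 2, 0, 0); (0, 1, 0, 0, 0); (1, 1, 1, 1, 1); (0, 0, 0, 0, 3))


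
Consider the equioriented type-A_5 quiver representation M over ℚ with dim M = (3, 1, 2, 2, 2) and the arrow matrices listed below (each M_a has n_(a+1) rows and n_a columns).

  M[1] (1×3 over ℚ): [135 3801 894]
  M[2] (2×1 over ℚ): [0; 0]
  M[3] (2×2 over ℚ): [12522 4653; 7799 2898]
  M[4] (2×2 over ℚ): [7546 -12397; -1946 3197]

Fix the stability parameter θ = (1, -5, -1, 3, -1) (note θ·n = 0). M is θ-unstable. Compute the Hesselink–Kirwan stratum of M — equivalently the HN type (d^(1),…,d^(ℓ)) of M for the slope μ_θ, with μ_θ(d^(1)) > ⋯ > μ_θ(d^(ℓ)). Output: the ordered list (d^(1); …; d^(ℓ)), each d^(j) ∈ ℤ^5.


Via rank(M_{q-1}∘⋯∘M_p): M ≅ I[1,1]^2, I[1,2], I[3,4], I[3,5], I[5,5].
μ_θ-semistable layers: μ^(1)=3; μ^(2)=1; μ^(3)=-1; μ^(4)=-2

((0, 0, 0, 1, 0); (2, 0, 0, 1, 1); (0, 0, 2, 0, 1); (1, 1, 0, 0, 0))


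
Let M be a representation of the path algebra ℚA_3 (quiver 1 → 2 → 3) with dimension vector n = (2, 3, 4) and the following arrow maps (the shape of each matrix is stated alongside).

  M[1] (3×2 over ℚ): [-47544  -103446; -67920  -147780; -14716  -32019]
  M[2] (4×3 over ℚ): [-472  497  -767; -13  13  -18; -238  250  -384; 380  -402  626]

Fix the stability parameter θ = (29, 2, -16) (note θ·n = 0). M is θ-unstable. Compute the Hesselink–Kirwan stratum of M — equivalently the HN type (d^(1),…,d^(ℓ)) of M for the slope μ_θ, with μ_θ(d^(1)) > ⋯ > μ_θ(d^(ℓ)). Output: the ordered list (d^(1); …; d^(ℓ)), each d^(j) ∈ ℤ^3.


Via rank(M_{q-1}∘⋯∘M_p): M ≅ I[1,1], I[1,3], I[2,2], I[2,3], I[3,3]^2.
μ_θ-semistable layers: μ^(1)=29; μ^(2)=5; μ^(3)=2; μ^(4)=-7; μ^(5)=-16

((1, 0, 0); (1, 1, 1); (0, 1, 0); (0, 1, 1); (0, 0, 2))


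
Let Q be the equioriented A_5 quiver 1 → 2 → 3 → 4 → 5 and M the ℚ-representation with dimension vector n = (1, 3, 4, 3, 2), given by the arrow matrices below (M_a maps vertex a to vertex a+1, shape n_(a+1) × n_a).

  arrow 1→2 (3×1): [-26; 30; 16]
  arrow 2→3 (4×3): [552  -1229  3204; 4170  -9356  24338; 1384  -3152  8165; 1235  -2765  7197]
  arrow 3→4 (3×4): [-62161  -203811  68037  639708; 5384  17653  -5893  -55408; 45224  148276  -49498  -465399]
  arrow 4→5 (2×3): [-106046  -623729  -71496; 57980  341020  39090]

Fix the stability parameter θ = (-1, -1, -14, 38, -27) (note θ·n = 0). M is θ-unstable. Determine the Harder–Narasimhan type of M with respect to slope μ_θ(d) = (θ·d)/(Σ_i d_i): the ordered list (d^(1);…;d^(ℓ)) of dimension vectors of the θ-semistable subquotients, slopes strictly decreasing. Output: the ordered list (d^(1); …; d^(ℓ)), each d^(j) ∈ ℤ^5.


Barcode: M ≅ I[1,4], I[2,5]^2, I[3,3]. HN layers by μ_θ (5 steps, strictly decreasing):
  μ^(1)=38; μ^(2)=11/2; μ^(3)=-16/3; μ^(4)=-15/2; μ^(5)=-14

((0, 0, 0, 1, 0); (0, 0, 0, 2, 2); (1, 1, 1, 0, 0); (0, 2, 2, 0, 0); (0, 0, 1, 0, 0))


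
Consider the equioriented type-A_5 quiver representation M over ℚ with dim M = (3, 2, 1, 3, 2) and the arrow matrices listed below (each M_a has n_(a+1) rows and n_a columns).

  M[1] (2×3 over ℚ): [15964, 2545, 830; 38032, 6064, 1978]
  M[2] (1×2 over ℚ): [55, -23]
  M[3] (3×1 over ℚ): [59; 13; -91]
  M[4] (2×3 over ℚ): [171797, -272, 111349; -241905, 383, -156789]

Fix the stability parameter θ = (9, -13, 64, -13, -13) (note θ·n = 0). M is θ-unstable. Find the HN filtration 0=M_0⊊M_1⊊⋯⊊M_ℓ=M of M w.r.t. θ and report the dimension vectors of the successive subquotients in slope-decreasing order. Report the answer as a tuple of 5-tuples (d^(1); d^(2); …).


Barcode: M ≅ I[1,1], I[1,2], I[1,5], I[4,4], I[4,5]. HN layers by μ_θ (4 steps, strictly decreasing):
  μ^(1)=38/3; μ^(2)=9; μ^(3)=-2; μ^(4)=-13

((0, 0, 1, 1, 1); (1, 0, 0, 0, 0); (2, 2, 0, 0, 0); (0, 0, 0, 2, 1))


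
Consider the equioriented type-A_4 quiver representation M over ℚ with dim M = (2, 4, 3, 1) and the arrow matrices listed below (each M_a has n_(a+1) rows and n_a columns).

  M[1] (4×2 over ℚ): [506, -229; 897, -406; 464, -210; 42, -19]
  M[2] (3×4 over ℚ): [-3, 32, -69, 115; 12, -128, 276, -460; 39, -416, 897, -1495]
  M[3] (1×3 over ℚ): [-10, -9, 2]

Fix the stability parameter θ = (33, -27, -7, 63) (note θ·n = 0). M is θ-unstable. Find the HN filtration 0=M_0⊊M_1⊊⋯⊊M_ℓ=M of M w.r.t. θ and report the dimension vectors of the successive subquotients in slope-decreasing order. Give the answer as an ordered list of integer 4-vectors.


Interval decomposition of M: I[1,2]^2, I[2,2], I[2,3], I[3,3], I[3,4].
HN type (ℓ=4): μ^(1)=63; μ^(2)=3; μ^(3)=-7; μ^(4)=-27

((0, 0, 0, 1); (2, 2, 0, 0); (0, 0, 3, 0); (0, 2, 0, 0))


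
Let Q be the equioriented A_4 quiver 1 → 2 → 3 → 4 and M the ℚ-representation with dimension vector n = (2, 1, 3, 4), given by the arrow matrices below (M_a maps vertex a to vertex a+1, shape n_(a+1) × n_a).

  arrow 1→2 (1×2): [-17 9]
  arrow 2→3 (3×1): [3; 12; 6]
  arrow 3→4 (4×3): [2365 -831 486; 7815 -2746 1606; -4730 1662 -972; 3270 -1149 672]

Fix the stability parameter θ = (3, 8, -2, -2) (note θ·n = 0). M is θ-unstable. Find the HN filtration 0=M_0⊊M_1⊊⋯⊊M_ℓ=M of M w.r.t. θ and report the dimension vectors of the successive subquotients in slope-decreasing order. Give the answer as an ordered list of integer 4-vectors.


Via rank(M_{q-1}∘⋯∘M_p): M ≅ I[1,1], I[1,4], I[3,3], I[3,4], I[4,4]^2.
μ_θ-semistable layers: μ^(1)=3; μ^(2)=7/4; μ^(3)=-2

((1, 0, 0, 0); (1, 1, 1, 1); (0, 0, 2, 3))


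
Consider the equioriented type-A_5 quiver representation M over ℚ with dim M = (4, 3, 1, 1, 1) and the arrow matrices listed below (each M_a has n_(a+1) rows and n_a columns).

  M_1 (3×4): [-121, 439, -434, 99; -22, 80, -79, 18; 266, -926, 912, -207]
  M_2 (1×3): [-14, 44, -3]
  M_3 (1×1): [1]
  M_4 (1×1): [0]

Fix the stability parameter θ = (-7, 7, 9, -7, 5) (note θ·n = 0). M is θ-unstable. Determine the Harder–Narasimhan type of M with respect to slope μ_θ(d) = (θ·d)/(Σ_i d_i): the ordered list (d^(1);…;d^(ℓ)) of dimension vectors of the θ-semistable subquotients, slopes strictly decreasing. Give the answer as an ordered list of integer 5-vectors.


Barcode: M ≅ I[1,1], I[1,2]^2, I[1,4], I[5,5]. HN layers by μ_θ (4 steps, strictly decreasing):
  μ^(1)=7; μ^(2)=5; μ^(3)=3; μ^(4)=-7

((0, 2, 0, 0, 0); (0, 0, 0, 0, 1); (0, 1, 1, 1, 0); (4, 0, 0, 0, 0))


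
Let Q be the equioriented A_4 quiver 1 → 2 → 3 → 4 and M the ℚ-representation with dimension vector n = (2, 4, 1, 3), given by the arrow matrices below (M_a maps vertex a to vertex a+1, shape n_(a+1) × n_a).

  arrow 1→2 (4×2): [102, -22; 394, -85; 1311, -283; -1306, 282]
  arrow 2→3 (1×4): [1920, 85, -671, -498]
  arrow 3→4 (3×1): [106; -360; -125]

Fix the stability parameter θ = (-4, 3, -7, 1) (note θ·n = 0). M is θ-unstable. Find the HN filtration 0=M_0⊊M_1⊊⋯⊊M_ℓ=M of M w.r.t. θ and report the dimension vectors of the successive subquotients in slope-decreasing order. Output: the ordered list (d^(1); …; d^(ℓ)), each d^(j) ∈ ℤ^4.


Interval decomposition of M: I[1,2], I[1,4], I[2,2]^2, I[4,4]^2.
HN type (ℓ=4): μ^(1)=3; μ^(2)=1; μ^(3)=-2; μ^(4)=-4

((0, 3, 0, 0); (0, 0, 0, 3); (0, 1, 1, 0); (2, 0, 0, 0))


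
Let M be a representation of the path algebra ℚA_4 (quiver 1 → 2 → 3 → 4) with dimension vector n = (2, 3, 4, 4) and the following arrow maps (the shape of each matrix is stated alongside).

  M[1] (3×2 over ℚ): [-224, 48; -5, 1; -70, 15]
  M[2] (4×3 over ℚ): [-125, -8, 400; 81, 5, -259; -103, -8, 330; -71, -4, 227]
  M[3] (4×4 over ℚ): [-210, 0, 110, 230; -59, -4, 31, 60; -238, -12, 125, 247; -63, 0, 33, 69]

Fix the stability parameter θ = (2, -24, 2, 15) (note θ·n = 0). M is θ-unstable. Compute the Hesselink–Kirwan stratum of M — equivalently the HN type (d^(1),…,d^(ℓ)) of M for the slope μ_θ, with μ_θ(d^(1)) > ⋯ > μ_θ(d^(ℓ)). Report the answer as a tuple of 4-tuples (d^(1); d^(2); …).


Barcode: M ≅ I[1,4]^2, I[2,4], I[3,3], I[4,4]. HN layers by μ_θ (4 steps, strictly decreasing):
  μ^(1)=15; μ^(2)=2; μ^(3)=-11; μ^(4)=-24

((0, 0, 0, 4); (0, 0, 4, 0); (2, 2, 0, 0); (0, 1, 0, 0))


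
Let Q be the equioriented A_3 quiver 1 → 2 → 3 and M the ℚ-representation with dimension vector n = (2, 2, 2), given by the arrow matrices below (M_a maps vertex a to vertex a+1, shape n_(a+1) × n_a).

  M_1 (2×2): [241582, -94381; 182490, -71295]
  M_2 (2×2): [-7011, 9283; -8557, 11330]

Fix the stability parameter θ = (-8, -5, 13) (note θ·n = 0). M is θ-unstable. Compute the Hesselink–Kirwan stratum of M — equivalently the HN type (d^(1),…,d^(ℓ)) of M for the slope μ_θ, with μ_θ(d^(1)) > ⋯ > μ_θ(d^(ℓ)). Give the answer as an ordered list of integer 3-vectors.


Via rank(M_{q-1}∘⋯∘M_p): M ≅ I[1,1], I[1,3], I[2,3].
μ_θ-semistable layers: μ^(1)=13; μ^(2)=-5; μ^(3)=-8

((0, 0, 2); (0, 2, 0); (2, 0, 0))


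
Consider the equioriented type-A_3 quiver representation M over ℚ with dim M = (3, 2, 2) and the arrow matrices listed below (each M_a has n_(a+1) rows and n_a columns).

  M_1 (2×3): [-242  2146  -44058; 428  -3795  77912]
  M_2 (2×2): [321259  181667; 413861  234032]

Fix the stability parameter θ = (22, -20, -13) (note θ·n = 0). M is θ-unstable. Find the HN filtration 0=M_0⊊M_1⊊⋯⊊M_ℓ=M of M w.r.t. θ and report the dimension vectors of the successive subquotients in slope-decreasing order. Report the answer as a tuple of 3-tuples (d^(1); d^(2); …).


Barcode: M ≅ I[1,1], I[1,3]^2. HN layers by μ_θ (2 steps, strictly decreasing):
  μ^(1)=22; μ^(2)=-11/3

((1, 0, 0); (2, 2, 2))


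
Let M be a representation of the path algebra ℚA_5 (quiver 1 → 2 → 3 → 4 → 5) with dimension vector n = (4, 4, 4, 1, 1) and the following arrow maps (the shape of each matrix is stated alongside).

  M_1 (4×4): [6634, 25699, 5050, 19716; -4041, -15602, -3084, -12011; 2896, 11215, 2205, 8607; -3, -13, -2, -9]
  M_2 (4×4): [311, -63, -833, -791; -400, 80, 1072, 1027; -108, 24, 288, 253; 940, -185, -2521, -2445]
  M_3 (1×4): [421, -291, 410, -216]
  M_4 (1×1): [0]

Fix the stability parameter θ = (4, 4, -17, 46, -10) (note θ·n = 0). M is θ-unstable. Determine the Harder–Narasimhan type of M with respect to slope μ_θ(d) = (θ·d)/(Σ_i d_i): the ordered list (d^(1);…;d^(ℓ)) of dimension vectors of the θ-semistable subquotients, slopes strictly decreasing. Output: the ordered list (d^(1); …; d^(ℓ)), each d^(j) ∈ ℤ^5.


Interval decomposition of M: I[1,2], I[1,3]^2, I[1,4], I[3,3], I[5,5].
HN type (ℓ=5): μ^(1)=46; μ^(2)=4; μ^(3)=-3; μ^(4)=-10; μ^(5)=-17

((0, 0, 0, 1, 0); (1, 1, 0, 0, 0); (3, 3, 3, 0, 0); (0, 0, 0, 0, 1); (0, 0, 1, 0, 0))


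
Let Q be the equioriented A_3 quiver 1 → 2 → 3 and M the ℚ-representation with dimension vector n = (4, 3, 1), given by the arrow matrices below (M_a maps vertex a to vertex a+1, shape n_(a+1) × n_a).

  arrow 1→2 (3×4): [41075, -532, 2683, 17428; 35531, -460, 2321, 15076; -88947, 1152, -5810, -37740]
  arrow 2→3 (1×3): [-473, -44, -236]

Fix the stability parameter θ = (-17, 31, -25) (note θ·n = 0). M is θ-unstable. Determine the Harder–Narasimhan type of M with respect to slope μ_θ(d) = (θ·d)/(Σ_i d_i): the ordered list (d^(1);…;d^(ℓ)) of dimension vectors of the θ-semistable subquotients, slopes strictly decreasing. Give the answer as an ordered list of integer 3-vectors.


Via rank(M_{q-1}∘⋯∘M_p): M ≅ I[1,1]^2, I[1,2], I[1,3], I[2,2].
μ_θ-semistable layers: μ^(1)=31; μ^(2)=3; μ^(3)=-17

((0, 2, 0); (0, 1, 1); (4, 0, 0))


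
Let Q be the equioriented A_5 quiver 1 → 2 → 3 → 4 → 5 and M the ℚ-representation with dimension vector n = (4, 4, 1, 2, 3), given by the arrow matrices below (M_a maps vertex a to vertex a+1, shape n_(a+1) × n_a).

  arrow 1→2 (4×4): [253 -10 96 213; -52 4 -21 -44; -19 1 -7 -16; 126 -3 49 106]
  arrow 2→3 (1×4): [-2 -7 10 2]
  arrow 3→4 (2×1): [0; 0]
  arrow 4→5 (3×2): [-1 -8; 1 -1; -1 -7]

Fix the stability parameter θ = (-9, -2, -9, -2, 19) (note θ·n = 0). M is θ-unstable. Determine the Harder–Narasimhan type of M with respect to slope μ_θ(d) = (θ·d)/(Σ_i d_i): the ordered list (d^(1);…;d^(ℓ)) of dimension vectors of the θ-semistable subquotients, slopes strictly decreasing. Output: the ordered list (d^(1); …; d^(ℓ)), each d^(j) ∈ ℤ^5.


Barcode: M ≅ I[1,2]^3, I[1,3], I[4,5]^2, I[5,5]. HN layers by μ_θ (4 steps, strictly decreasing):
  μ^(1)=19; μ^(2)=-2; μ^(3)=-11/2; μ^(4)=-9

((0, 0, 0, 0, 3); (0, 3, 0, 2, 0); (0, 1, 1, 0, 0); (4, 0, 0, 0, 0))


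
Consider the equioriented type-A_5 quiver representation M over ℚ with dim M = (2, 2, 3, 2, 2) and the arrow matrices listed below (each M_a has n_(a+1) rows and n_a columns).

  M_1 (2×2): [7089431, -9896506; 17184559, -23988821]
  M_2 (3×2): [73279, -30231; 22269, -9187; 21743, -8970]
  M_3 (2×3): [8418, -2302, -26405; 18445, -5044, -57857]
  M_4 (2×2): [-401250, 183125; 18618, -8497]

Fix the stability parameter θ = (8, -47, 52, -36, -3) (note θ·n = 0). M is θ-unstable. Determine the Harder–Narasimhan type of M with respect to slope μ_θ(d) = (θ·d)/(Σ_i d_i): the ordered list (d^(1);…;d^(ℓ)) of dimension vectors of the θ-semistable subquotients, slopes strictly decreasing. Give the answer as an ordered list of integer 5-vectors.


Barcode: M ≅ I[1,4], I[1,5], I[3,3], I[5,5]. HN layers by μ_θ (5 steps, strictly decreasing):
  μ^(1)=52; μ^(2)=8; μ^(3)=13/3; μ^(4)=-3; μ^(5)=-39/2

((0, 0, 1, 0, 0); (0, 0, 1, 1, 0); (0, 0, 1, 1, 1); (0, 0, 0, 0, 1); (2, 2, 0, 0, 0))


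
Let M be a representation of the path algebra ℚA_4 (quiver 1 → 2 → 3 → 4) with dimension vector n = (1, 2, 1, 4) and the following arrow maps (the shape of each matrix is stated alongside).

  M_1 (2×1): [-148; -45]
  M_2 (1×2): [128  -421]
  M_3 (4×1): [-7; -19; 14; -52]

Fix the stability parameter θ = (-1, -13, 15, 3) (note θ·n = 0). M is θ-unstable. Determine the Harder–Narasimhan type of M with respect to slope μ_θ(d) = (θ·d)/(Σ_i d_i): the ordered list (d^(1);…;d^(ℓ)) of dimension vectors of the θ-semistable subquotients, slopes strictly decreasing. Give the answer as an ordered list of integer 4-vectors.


Barcode: M ≅ I[1,4], I[2,2], I[4,4]^3. HN layers by μ_θ (4 steps, strictly decreasing):
  μ^(1)=9; μ^(2)=3; μ^(3)=-7; μ^(4)=-13

((0, 0, 1, 1); (0, 0, 0, 3); (1, 1, 0, 0); (0, 1, 0, 0))


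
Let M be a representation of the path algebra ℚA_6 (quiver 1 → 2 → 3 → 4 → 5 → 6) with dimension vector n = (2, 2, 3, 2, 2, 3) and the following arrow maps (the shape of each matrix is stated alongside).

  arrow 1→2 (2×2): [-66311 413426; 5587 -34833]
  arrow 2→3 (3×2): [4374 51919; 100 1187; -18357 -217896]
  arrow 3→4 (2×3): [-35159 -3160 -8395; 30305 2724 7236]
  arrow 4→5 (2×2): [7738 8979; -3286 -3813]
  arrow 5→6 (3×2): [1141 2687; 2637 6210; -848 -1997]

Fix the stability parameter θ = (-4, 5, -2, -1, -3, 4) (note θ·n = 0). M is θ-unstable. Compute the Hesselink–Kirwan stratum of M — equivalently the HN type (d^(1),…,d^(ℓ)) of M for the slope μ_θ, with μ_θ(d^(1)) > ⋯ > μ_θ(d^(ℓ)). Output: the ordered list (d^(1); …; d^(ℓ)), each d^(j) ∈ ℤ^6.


Via rank(M_{q-1}∘⋯∘M_p): M ≅ I[1,4], I[1,6], I[3,3], I[5,6], I[6,6].
μ_θ-semistable layers: μ^(1)=4; μ^(2)=2/3; μ^(3)=-1/4; μ^(4)=-2; μ^(5)=-3; μ^(6)=-4

((0, 0, 0, 0, 0, 3); (0, 1, 1, 1, 0, 0); (0, 1, 1, 1, 1, 0); (0, 0, 1, 0, 0, 0); (0, 0, 0, 0, 1, 0); (2, 0, 0, 0, 0, 0))


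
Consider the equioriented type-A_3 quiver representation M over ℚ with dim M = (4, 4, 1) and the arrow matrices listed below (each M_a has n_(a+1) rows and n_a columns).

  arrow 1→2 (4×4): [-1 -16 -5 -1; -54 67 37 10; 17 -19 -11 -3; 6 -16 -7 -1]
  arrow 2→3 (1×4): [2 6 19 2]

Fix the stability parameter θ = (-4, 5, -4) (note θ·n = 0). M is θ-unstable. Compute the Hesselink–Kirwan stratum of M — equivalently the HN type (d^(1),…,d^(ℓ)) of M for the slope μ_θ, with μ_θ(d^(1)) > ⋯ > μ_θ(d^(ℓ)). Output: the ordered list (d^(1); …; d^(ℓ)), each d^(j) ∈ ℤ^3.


Interval decomposition of M: I[1,2]^3, I[1,3].
HN type (ℓ=3): μ^(1)=5; μ^(2)=1/2; μ^(3)=-4

((0, 3, 0); (0, 1, 1); (4, 0, 0))


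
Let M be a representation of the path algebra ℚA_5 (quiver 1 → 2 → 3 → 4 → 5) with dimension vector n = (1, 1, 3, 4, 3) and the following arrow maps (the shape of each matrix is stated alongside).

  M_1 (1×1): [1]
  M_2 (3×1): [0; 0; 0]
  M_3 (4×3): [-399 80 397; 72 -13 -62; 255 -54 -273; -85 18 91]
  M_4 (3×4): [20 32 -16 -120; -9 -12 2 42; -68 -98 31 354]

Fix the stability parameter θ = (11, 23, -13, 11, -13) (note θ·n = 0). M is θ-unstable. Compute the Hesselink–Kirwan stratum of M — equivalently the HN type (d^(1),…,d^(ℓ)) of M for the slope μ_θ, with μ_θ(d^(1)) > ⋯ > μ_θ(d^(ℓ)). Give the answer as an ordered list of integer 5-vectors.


Interval decomposition of M: I[1,2], I[3,3], I[3,4], I[3,5], I[4,4], I[4,5], I[5,5].
HN type (ℓ=4): μ^(1)=23; μ^(2)=11; μ^(3)=-1; μ^(4)=-13

((0, 1, 0, 0, 0); (1, 0, 0, 2, 0); (0, 0, 0, 2, 2); (0, 0, 3, 0, 1))


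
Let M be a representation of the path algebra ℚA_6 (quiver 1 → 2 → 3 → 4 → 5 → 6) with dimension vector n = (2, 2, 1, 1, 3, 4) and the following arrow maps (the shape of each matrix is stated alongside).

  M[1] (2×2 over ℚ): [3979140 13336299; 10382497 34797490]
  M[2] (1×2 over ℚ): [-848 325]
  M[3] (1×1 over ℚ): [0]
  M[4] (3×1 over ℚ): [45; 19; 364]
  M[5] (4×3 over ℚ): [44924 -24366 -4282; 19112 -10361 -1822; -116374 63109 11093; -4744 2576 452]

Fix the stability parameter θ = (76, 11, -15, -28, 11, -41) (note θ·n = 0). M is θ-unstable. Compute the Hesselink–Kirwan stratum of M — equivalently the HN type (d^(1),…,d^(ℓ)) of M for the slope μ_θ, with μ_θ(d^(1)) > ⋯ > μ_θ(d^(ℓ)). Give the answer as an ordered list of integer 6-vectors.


Interval decomposition of M: I[1,2], I[1,3], I[4,6], I[5,5], I[5,6], I[6,6]^2.
HN type (ℓ=6): μ^(1)=87/2; μ^(2)=24; μ^(3)=11; μ^(4)=-15; μ^(5)=-28; μ^(6)=-41

((1, 1, 0, 0, 0, 0); (1, 1, 1, 0, 0, 0); (0, 0, 0, 0, 1, 0); (0, 0, 0, 0, 2, 2); (0, 0, 0, 1, 0, 0); (0, 0, 0, 0, 0, 2))


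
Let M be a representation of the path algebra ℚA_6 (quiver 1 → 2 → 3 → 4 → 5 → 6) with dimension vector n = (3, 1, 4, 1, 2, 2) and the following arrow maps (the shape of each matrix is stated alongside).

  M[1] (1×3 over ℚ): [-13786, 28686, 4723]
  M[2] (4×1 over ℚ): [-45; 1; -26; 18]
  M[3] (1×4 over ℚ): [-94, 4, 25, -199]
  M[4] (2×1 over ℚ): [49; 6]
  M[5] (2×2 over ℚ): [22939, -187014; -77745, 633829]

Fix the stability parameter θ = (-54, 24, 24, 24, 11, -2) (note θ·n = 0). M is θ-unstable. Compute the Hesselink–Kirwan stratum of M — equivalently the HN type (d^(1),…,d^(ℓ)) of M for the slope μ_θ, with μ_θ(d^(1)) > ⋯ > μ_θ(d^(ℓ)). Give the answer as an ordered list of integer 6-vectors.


Via rank(M_{q-1}∘⋯∘M_p): M ≅ I[1,1]^2, I[1,6], I[3,3]^3, I[5,6].
μ_θ-semistable layers: μ^(1)=24; μ^(2)=81/5; μ^(3)=9/2; μ^(4)=-54

((0, 0, 3, 0, 0, 0); (0, 1, 1, 1, 1, 1); (0, 0, 0, 0, 1, 1); (3, 0, 0, 0, 0, 0))


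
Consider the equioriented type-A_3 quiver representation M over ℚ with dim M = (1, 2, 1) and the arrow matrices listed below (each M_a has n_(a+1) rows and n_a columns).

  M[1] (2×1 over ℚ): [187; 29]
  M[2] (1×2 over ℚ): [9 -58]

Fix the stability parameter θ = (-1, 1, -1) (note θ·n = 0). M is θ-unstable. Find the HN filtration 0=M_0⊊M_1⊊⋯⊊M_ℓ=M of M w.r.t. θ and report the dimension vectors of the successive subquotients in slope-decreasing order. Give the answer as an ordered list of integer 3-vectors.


Barcode: M ≅ I[1,3], I[2,2]. HN layers by μ_θ (3 steps, strictly decreasing):
  μ^(1)=1; μ^(2)=0; μ^(3)=-1

((0, 1, 0); (0, 1, 1); (1, 0, 0))


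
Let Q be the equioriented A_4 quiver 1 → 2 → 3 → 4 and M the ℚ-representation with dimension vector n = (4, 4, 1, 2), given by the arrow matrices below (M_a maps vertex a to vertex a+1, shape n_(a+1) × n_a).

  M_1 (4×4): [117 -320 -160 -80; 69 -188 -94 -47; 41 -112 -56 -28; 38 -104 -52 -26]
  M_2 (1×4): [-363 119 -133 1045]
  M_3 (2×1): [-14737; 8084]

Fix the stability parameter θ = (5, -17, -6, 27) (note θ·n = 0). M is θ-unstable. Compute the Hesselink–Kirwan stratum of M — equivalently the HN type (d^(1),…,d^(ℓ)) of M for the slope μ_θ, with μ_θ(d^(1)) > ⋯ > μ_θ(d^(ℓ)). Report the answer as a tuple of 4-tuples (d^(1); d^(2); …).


Via rank(M_{q-1}∘⋯∘M_p): M ≅ I[1,1]^2, I[1,2], I[1,4], I[2,2]^2, I[4,4].
μ_θ-semistable layers: μ^(1)=27; μ^(2)=5; μ^(3)=-6; μ^(4)=-17

((0, 0, 0, 2); (2, 0, 0, 0); (2, 2, 1, 0); (0, 2, 0, 0))


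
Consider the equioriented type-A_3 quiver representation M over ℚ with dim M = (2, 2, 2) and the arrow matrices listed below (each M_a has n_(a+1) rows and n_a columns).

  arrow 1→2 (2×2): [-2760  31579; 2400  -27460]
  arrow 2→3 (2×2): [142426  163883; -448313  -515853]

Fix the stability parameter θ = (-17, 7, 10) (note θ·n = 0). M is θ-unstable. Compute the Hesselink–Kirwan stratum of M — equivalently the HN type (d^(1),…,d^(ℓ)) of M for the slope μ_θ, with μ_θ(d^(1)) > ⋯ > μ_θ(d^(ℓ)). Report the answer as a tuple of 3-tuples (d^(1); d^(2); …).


Via rank(M_{q-1}∘⋯∘M_p): M ≅ I[1,1], I[1,3], I[2,3].
μ_θ-semistable layers: μ^(1)=10; μ^(2)=7; μ^(3)=-17

((0, 0, 2); (0, 2, 0); (2, 0, 0))


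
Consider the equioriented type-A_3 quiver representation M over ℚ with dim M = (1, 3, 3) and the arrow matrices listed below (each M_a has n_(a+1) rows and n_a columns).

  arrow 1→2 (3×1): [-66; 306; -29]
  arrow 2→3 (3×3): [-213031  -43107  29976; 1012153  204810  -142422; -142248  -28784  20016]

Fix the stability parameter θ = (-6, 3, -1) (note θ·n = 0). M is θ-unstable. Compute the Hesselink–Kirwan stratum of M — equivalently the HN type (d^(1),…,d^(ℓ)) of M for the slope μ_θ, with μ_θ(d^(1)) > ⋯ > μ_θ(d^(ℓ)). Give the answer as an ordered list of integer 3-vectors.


Barcode: M ≅ I[1,2], I[2,3]^2, I[3,3]. HN layers by μ_θ (4 steps, strictly decreasing):
  μ^(1)=3; μ^(2)=1; μ^(3)=-1; μ^(4)=-6

((0, 1, 0); (0, 2, 2); (0, 0, 1); (1, 0, 0))


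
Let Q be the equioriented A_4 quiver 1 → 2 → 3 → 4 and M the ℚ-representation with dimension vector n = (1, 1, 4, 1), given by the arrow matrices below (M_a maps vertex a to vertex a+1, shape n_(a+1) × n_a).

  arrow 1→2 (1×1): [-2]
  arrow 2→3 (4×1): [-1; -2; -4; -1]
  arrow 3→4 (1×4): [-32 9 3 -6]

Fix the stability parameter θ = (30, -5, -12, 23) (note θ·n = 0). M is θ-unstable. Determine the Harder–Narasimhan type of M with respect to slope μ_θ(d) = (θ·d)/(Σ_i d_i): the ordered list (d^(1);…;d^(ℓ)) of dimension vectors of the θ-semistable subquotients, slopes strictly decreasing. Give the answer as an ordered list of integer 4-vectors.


Barcode: M ≅ I[1,4], I[3,3]^3. HN layers by μ_θ (3 steps, strictly decreasing):
  μ^(1)=23; μ^(2)=13/3; μ^(3)=-12

((0, 0, 0, 1); (1, 1, 1, 0); (0, 0, 3, 0))


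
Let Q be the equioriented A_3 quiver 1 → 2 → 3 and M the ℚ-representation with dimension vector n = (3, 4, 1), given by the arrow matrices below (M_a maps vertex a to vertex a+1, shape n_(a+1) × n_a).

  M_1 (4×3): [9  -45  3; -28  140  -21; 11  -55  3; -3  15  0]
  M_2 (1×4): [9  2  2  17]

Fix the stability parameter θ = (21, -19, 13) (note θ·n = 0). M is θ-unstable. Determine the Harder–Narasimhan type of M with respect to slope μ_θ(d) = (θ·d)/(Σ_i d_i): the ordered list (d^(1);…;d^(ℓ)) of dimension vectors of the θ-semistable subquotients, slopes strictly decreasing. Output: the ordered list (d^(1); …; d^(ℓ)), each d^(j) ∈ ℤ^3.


Via rank(M_{q-1}∘⋯∘M_p): M ≅ I[1,1], I[1,2], I[1,3], I[2,2]^2.
μ_θ-semistable layers: μ^(1)=21; μ^(2)=13; μ^(3)=1; μ^(4)=-19

((1, 0, 0); (0, 0, 1); (2, 2, 0); (0, 2, 0))


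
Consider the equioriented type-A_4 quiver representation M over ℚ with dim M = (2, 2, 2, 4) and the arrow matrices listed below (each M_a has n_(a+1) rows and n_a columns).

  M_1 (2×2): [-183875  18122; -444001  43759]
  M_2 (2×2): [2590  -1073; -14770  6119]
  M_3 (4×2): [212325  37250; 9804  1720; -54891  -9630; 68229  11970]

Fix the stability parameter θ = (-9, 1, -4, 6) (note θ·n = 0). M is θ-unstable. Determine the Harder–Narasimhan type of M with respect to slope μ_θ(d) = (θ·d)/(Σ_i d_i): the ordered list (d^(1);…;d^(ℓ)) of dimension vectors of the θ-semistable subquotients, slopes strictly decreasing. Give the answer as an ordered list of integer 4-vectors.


Interval decomposition of M: I[1,2], I[1,4], I[3,3], I[4,4]^3.
HN type (ℓ=5): μ^(1)=6; μ^(2)=1; μ^(3)=-3/2; μ^(4)=-4; μ^(5)=-9

((0, 0, 0, 4); (0, 1, 0, 0); (0, 1, 1, 0); (0, 0, 1, 0); (2, 0, 0, 0))


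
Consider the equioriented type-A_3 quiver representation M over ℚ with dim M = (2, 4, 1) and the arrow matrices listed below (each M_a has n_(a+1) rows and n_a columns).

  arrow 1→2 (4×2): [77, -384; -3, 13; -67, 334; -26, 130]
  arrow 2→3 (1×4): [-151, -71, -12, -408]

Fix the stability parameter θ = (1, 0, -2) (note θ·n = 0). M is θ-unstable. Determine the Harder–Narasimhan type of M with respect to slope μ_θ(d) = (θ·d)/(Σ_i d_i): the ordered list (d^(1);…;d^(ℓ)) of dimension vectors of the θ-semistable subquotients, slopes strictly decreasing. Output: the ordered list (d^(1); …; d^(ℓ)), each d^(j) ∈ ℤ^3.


Interval decomposition of M: I[1,2], I[1,3], I[2,2]^2.
HN type (ℓ=3): μ^(1)=1/2; μ^(2)=0; μ^(3)=-1/3

((1, 1, 0); (0, 2, 0); (1, 1, 1))


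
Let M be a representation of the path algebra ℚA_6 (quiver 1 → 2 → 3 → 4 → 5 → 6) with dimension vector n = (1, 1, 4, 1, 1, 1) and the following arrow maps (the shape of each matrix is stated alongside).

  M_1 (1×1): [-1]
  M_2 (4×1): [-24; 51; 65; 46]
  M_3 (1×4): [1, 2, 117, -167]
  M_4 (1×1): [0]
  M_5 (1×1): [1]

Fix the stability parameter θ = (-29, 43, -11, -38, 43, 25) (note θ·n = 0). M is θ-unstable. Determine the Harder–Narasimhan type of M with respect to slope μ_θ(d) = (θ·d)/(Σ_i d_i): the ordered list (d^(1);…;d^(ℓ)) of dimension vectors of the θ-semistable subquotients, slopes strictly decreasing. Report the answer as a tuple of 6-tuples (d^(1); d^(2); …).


Barcode: M ≅ I[1,4], I[3,3]^3, I[5,6]. HN layers by μ_θ (4 steps, strictly decreasing):
  μ^(1)=34; μ^(2)=-2; μ^(3)=-11; μ^(4)=-29

((0, 0, 0, 0, 1, 1); (0, 1, 1, 1, 0, 0); (0, 0, 3, 0, 0, 0); (1, 0, 0, 0, 0, 0))


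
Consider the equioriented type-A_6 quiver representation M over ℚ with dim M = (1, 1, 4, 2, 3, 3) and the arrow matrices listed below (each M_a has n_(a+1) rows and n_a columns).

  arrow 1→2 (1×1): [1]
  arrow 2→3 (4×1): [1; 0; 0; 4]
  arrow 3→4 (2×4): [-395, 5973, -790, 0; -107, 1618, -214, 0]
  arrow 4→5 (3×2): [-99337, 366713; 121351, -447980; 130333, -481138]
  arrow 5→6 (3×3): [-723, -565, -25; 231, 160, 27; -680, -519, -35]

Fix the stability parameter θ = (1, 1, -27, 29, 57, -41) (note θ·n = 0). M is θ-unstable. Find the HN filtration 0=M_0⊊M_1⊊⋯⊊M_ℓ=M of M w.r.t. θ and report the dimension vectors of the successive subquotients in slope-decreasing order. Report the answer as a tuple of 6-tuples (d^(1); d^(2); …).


Via rank(M_{q-1}∘⋯∘M_p): M ≅ I[1,6], I[3,3]^2, I[3,6], I[5,6].
μ_θ-semistable layers: μ^(1)=15; μ^(2)=8; μ^(3)=-25/3; μ^(4)=-27

((0, 0, 0, 2, 2, 2); (0, 0, 0, 0, 1, 1); (1, 1, 1, 0, 0, 0); (0, 0, 3, 0, 0, 0))
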